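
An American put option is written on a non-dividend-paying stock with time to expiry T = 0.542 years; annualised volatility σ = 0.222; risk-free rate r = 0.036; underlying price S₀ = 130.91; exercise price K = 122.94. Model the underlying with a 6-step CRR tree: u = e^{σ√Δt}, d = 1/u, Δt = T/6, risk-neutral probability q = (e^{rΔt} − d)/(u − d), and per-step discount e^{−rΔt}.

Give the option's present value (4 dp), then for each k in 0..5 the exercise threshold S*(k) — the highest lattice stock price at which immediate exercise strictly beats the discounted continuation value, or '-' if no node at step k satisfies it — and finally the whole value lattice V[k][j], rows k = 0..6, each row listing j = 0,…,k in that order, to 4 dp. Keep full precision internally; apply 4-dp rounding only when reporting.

price = 4.4120
boundary = - - - - 100.2450 107.1619
tree:
4.4120
7.0334 1.8985
10.8603 3.3679 0.4860
16.1077 5.8421 0.9905 0.0000
22.6950 9.8240 2.0186 0.0000 0.0000
29.1654 15.7781 4.1139 0.0000 0.0000 0.0000
35.2182 22.6950 8.3840 0.0000 0.0000 0.0000 0.0000

Δt=0.09033, u=1.06900, d=0.93545, q=0.50772, disc=e^(-rΔt)=0.99675
k=6 terminal: V=max(K-S,0) → 35.2182 22.6950 8.3840 0.0000 0.0000 0.0000 0.0000
k=5: j=0 S=93.7746 intr=29.1654 cont=28.7663 V=29.1654[EX]; j=1 S=107.1619 intr=15.7781 cont=15.3790 V=15.7781[EX]; j=2 S=122.4603 intr=0.4797 cont=4.1139 V=4.1139[hold]; j=3 S=139.9427 intr=0.0000 cont=0.0000 V=0.0000[hold]; j=4 S=159.9210 intr=0.0000 cont=0.0000 V=0.0000[hold]; j=5 S=182.7513 intr=0.0000 cont=0.0000 V=0.0000[hold]  S*(5)=107.1619
k=4: j=0 S=100.2450 intr=22.6950 cont=22.2958 V=22.6950[EX]; j=1 S=114.5560 intr=8.3840 cont=9.8240 V=9.8240[hold]; j=2 S=130.9100 intr=0.0000 cont=2.0186 V=2.0186[hold]; j=3 S=149.5987 intr=0.0000 cont=0.0000 V=0.0000[hold]; j=4 S=170.9554 intr=0.0000 cont=0.0000 V=0.0000[hold]  S*(4)=100.2450
k=3: j=0 S=107.1619 intr=15.7781 cont=16.1077 V=16.1077[hold]; j=1 S=122.4603 intr=0.4797 cont=5.8421 V=5.8421[hold]; j=2 S=139.9427 intr=0.0000 cont=0.9905 V=0.9905[hold]; j=3 S=159.9210 intr=0.0000 cont=0.0000 V=0.0000[hold]  S*(3)=-
k=2: j=0 S=114.5560 intr=8.3840 cont=10.8603 V=10.8603[hold]; j=1 S=130.9100 intr=0.0000 cont=3.3679 V=3.3679[hold]; j=2 S=149.5987 intr=0.0000 cont=0.4860 V=0.4860[hold]  S*(2)=-
k=1: j=0 S=122.4603 intr=0.4797 cont=7.0334 V=7.0334[hold]; j=1 S=139.9427 intr=0.0000 cont=1.8985 V=1.8985[hold]  S*(1)=-
k=0: j=0 S=130.9100 intr=0.0000 cont=4.4120 V=4.4120[hold]  S*(0)=-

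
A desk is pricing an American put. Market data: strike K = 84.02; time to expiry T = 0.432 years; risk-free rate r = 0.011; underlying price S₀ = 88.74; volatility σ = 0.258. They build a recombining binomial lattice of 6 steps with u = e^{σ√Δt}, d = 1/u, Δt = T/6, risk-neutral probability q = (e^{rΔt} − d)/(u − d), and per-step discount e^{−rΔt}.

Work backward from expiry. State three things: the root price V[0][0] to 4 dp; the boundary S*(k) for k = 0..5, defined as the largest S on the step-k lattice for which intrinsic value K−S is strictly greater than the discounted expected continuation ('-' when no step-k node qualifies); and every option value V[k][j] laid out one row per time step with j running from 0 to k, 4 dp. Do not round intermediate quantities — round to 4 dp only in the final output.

Δt=0.07200  u=1.07168  d=0.93311  q=0.48842  discount=0.99921
step 6 (expiry): payoffs max(K−S,0) = 25.4432 16.7445 6.7540 0.0000 0.0000 0.0000 0.0000
step 5: (k=5,j=0): S=62.7757, (K−S)⁺=21.2443, hold=21.1778 ⇒ V=21.2443 exercise | (k=5,j=1): S=72.0979, (K−S)⁺=11.9221, hold=11.8556 ⇒ V=11.9221 exercise | (k=5,j=2): S=82.8045, (K−S)⁺=1.2155, hold=3.4525 ⇒ V=3.4525 continue | (k=5,j=3): S=95.1010, (K−S)⁺=0.0000, hold=0.0000 ⇒ V=0.0000 continue | (k=5,j=4): S=109.2236, (K−S)⁺=0.0000, hold=0.0000 ⇒ V=0.0000 continue | (k=5,j=5): S=125.4433, (K−S)⁺=0.0000, hold=0.0000 ⇒ V=0.0000 continue  boundary S*=72.0979
step 4: (k=4,j=0): S=67.2755, (K−S)⁺=16.7445, hold=16.6780 ⇒ V=16.7445 exercise | (k=4,j=1): S=77.2660, (K−S)⁺=6.7540, hold=7.7792 ⇒ V=7.7792 continue | (k=4,j=2): S=88.7400, (K−S)⁺=0.0000, hold=1.7648 ⇒ V=1.7648 continue | (k=4,j=3): S=101.9179, (K−S)⁺=0.0000, hold=0.0000 ⇒ V=0.0000 continue | (k=4,j=4): S=117.0528, (K−S)⁺=0.0000, hold=0.0000 ⇒ V=0.0000 continue  boundary S*=67.2755
step 3: (k=3,j=0): S=72.0979, (K−S)⁺=11.9221, hold=12.3559 ⇒ V=12.3559 continue | (k=3,j=1): S=82.8045, (K−S)⁺=1.2155, hold=4.8379 ⇒ V=4.8379 continue | (k=3,j=2): S=95.1010, (K−S)⁺=0.0000, hold=0.9022 ⇒ V=0.9022 continue | (k=3,j=3): S=109.2236, (K−S)⁺=0.0000, hold=0.0000 ⇒ V=0.0000 continue  boundary S*=-
step 2: (k=2,j=0): S=77.2660, (K−S)⁺=6.7540, hold=8.6771 ⇒ V=8.6771 continue | (k=2,j=1): S=88.7400, (K−S)⁺=0.0000, hold=2.9133 ⇒ V=2.9133 continue | (k=2,j=2): S=101.9179, (K−S)⁺=0.0000, hold=0.4612 ⇒ V=0.4612 continue  boundary S*=-
step 1: (k=1,j=0): S=82.8045, (K−S)⁺=1.2155, hold=5.8573 ⇒ V=5.8573 continue | (k=1,j=1): S=95.1010, (K−S)⁺=0.0000, hold=1.7143 ⇒ V=1.7143 continue  boundary S*=-
step 0: (k=0,j=0): S=88.7400, (K−S)⁺=0.0000, hold=3.8307 ⇒ V=3.8307 continue  boundary S*=-

price = 3.8307
boundary = - - - - 67.2755 72.0979
tree:
3.8307
5.8573 1.7143
8.6771 2.9133 0.4612
12.3559 4.8379 0.9022 0.0000
16.7445 7.7792 1.7648 0.0000 0.0000
21.2443 11.9221 3.4525 0.0000 0.0000 0.0000
25.4432 16.7445 6.7540 0.0000 0.0000 0.0000 0.0000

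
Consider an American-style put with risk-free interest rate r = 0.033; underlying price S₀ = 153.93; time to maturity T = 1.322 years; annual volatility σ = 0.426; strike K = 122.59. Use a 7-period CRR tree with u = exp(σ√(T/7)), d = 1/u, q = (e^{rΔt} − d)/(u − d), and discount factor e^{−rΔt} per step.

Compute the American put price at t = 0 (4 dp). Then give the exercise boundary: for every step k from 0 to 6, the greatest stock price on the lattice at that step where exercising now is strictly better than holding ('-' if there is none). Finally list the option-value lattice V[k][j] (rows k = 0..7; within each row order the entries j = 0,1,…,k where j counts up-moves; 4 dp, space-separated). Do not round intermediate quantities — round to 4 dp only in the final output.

price = 11.7024
boundary = - - - - 73.4040 60.9985 73.4040
tree:
11.7024
17.6130 5.2099
25.7664 8.6761 1.3803
36.3901 14.1594 2.6239 0.0000
49.1860 22.4810 4.9876 0.0000 0.0000
61.5915 34.3045 9.4809 0.0000 0.0000 0.0000
71.9005 49.1860 18.0219 0.0000 0.0000 0.0000 0.0000
80.4672 61.5915 34.2575 0.0000 0.0000 0.0000 0.0000 0.0000

params: Δt=0.18886 u=1.20337 d=0.83100 q=0.47064 e^(-rΔt)=0.99379
t_7 payoffs: 80.4672 61.5915 34.2575 0.0000 0.0000 0.0000 0.0000 0.0000
t_6: node(6,0) S=50.6895 payoff=71.9005 vs cont=71.1388 → 71.9005 [stop]  node(6,1) S=73.4040 payoff=49.1860 vs cont=48.4243 → 49.1860 [stop]  node(6,2) S=106.2971 payoff=16.2929 vs cont=18.0219 → 18.0219 [wait]  node(6,3) S=153.9300 payoff=0.0000 vs cont=0.0000 → 0.0000 [wait]  node(6,4) S=222.9076 payoff=0.0000 vs cont=0.0000 → 0.0000 [wait]  node(6,5) S=322.7949 payoff=0.0000 vs cont=0.0000 → 0.0000 [wait]  node(6,6) S=467.4427 payoff=0.0000 vs cont=0.0000 → 0.0000 [wait]  ⇒ S*(6)=73.4040
t_5: node(5,0) S=60.9985 payoff=61.5915 vs cont=60.8299 → 61.5915 [stop]  node(5,1) S=88.3325 payoff=34.2575 vs cont=34.3045 → 34.3045 [wait]  node(5,2) S=127.9153 payoff=0.0000 vs cont=9.4809 → 9.4809 [wait]  node(5,3) S=185.2355 payoff=0.0000 vs cont=0.0000 → 0.0000 [wait]  node(5,4) S=268.2414 payoff=0.0000 vs cont=0.0000 → 0.0000 [wait]  node(5,5) S=388.4432 payoff=0.0000 vs cont=0.0000 → 0.0000 [wait]  ⇒ S*(5)=60.9985
t_4: node(4,0) S=73.4040 payoff=49.1860 vs cont=48.4463 → 49.1860 [stop]  node(4,1) S=106.2971 payoff=16.2929 vs cont=22.4810 → 22.4810 [wait]  node(4,2) S=153.9300 payoff=0.0000 vs cont=4.9876 → 4.9876 [wait]  node(4,3) S=222.9076 payoff=0.0000 vs cont=0.0000 → 0.0000 [wait]  node(4,4) S=322.7949 payoff=0.0000 vs cont=0.0000 → 0.0000 [wait]  ⇒ S*(4)=73.4040
t_3: node(3,0) S=88.3325 payoff=34.2575 vs cont=36.3901 → 36.3901 [wait]  node(3,1) S=127.9153 payoff=0.0000 vs cont=14.1594 → 14.1594 [wait]  node(3,2) S=185.2355 payoff=0.0000 vs cont=2.6239 → 2.6239 [wait]  node(3,3) S=268.2414 payoff=0.0000 vs cont=0.0000 → 0.0000 [wait]  ⇒ S*(3)=-
t_2: node(2,0) S=106.2971 payoff=16.2929 vs cont=25.7664 → 25.7664 [wait]  node(2,1) S=153.9300 payoff=0.0000 vs cont=8.6761 → 8.6761 [wait]  node(2,2) S=222.9076 payoff=0.0000 vs cont=1.3803 → 1.3803 [wait]  ⇒ S*(2)=-
t_1: node(1,0) S=127.9153 payoff=0.0000 vs cont=17.6130 → 17.6130 [wait]  node(1,1) S=185.2355 payoff=0.0000 vs cont=5.2099 → 5.2099 [wait]  ⇒ S*(1)=-
t_0: node(0,0) S=153.9300 payoff=0.0000 vs cont=11.7024 → 11.7024 [wait]  ⇒ S*(0)=-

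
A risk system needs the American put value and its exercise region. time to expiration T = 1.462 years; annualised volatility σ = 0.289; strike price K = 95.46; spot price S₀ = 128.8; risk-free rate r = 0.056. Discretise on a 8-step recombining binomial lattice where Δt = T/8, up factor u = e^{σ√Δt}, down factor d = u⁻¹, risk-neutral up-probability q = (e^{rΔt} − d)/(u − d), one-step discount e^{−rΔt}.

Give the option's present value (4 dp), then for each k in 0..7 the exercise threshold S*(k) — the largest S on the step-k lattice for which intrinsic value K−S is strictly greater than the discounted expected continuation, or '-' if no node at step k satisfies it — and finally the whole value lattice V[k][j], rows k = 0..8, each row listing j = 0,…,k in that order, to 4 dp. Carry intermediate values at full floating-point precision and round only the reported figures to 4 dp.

price = 2.6660
boundary = - - - - - 69.4449 78.5770 69.4449
tree:
2.6660
4.4599 1.0008
7.2890 1.8389 0.2179
11.5770 3.3271 0.4500 0.0000
17.7454 5.8997 0.9291 0.0000 0.0000
26.0151 10.1790 1.9182 0.0000 0.0000 0.0000
34.0859 16.8830 3.9605 0.0000 0.0000 0.0000 0.0000
41.2187 26.0151 8.1771 0.0000 0.0000 0.0000 0.0000 0.0000
47.5225 34.0859 16.8830 0.0000 0.0000 0.0000 0.0000 0.0000 0.0000

Δt=0.18275  u=1.13150  d=0.88378  q=0.51068  discount=0.98982
step 8 (expiry): payoffs max(K−S,0) = 47.5225 34.0859 16.8830 0.0000 0.0000 0.0000 0.0000 0.0000 0.0000
step 7: (k=7,j=0): S=54.2413, (K−S)⁺=41.2187, hold=40.2467 ⇒ V=41.2187 exercise | (k=7,j=1): S=69.4449, (K−S)⁺=26.0151, hold=25.0431 ⇒ V=26.0151 exercise | (k=7,j=2): S=88.9100, (K−S)⁺=6.5500, hold=8.1771 ⇒ V=8.1771 continue | (k=7,j=3): S=113.8311, (K−S)⁺=0.0000, hold=0.0000 ⇒ V=0.0000 continue | (k=7,j=4): S=145.7374, (K−S)⁺=0.0000, hold=0.0000 ⇒ V=0.0000 continue | (k=7,j=5): S=186.5869, (K−S)⁺=0.0000, hold=0.0000 ⇒ V=0.0000 continue | (k=7,j=6): S=238.8863, (K−S)⁺=0.0000, hold=0.0000 ⇒ V=0.0000 continue | (k=7,j=7): S=305.8450, (K−S)⁺=0.0000, hold=0.0000 ⇒ V=0.0000 continue  boundary S*=69.4449
step 6: (k=6,j=0): S=61.3741, (K−S)⁺=34.0859, hold=33.1139 ⇒ V=34.0859 exercise | (k=6,j=1): S=78.5770, (K−S)⁺=16.8830, hold=16.7335 ⇒ V=16.8830 exercise | (k=6,j=2): S=100.6018, (K−S)⁺=0.0000, hold=3.9605 ⇒ V=3.9605 continue | (k=6,j=3): S=128.8000, (K−S)⁺=0.0000, hold=0.0000 ⇒ V=0.0000 continue | (k=6,j=4): S=164.9020, (K−S)⁺=0.0000, hold=0.0000 ⇒ V=0.0000 continue | (k=6,j=5): S=211.1233, (K−S)⁺=0.0000, hold=0.0000 ⇒ V=0.0000 continue | (k=6,j=6): S=270.3002, (K−S)⁺=0.0000, hold=0.0000 ⇒ V=0.0000 continue  boundary S*=78.5770
step 5: (k=5,j=0): S=69.4449, (K−S)⁺=26.0151, hold=25.0431 ⇒ V=26.0151 exercise | (k=5,j=1): S=88.9100, (K−S)⁺=6.5500, hold=10.1790 ⇒ V=10.1790 continue | (k=5,j=2): S=113.8311, (K−S)⁺=0.0000, hold=1.9182 ⇒ V=1.9182 continue | (k=5,j=3): S=145.7374, (K−S)⁺=0.0000, hold=0.0000 ⇒ V=0.0000 continue | (k=5,j=4): S=186.5869, (K−S)⁺=0.0000, hold=0.0000 ⇒ V=0.0000 continue | (k=5,j=5): S=238.8863, (K−S)⁺=0.0000, hold=0.0000 ⇒ V=0.0000 continue  boundary S*=69.4449
step 4: (k=4,j=0): S=78.5770, (K−S)⁺=16.8830, hold=17.7454 ⇒ V=17.7454 continue | (k=4,j=1): S=100.6018, (K−S)⁺=0.0000, hold=5.8997 ⇒ V=5.8997 continue | (k=4,j=2): S=128.8000, (K−S)⁺=0.0000, hold=0.9291 ⇒ V=0.9291 continue | (k=4,j=3): S=164.9020, (K−S)⁺=0.0000, hold=0.0000 ⇒ V=0.0000 continue | (k=4,j=4): S=211.1233, (K−S)⁺=0.0000, hold=0.0000 ⇒ V=0.0000 continue  boundary S*=-
step 3: (k=3,j=0): S=88.9100, (K−S)⁺=6.5500, hold=11.5770 ⇒ V=11.5770 continue | (k=3,j=1): S=113.8311, (K−S)⁺=0.0000, hold=3.3271 ⇒ V=3.3271 continue | (k=3,j=2): S=145.7374, (K−S)⁺=0.0000, hold=0.4500 ⇒ V=0.4500 continue | (k=3,j=3): S=186.5869, (K−S)⁺=0.0000, hold=0.0000 ⇒ V=0.0000 continue  boundary S*=-
step 2: (k=2,j=0): S=100.6018, (K−S)⁺=0.0000, hold=7.2890 ⇒ V=7.2890 continue | (k=2,j=1): S=128.8000, (K−S)⁺=0.0000, hold=1.8389 ⇒ V=1.8389 continue | (k=2,j=2): S=164.9020, (K−S)⁺=0.0000, hold=0.2179 ⇒ V=0.2179 continue  boundary S*=-
step 1: (k=1,j=0): S=113.8311, (K−S)⁺=0.0000, hold=4.4599 ⇒ V=4.4599 continue | (k=1,j=1): S=145.7374, (K−S)⁺=0.0000, hold=1.0008 ⇒ V=1.0008 continue  boundary S*=-
step 0: (k=0,j=0): S=128.8000, (K−S)⁺=0.0000, hold=2.6660 ⇒ V=2.6660 continue  boundary S*=-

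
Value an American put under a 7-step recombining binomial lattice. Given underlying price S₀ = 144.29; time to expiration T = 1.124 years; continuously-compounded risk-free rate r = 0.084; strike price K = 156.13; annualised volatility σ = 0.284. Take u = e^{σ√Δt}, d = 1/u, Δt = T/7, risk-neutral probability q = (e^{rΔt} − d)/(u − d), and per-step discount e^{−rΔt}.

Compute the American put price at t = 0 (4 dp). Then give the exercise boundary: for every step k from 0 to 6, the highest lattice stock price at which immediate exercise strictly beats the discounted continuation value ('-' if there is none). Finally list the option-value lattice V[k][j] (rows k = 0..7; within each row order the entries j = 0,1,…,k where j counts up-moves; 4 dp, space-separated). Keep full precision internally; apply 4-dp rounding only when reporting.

price = 18.4490
boundary = - - 114.9181 128.7693 114.9181 128.7693 114.9181
tree:
18.4490
28.0843 10.4142
41.2119 17.2128 4.6785
53.5732 27.3607 8.6940 1.2530
64.6048 41.2119 15.7253 2.7087 0.0000
74.4498 53.5732 27.3607 5.8553 0.0000 0.0000
83.2358 64.6048 41.2119 12.6572 0.0000 0.0000 0.0000
91.0767 74.4498 53.5732 27.3607 0.0000 0.0000 0.0000 0.0000

Δt=0.16057  u=1.12053  d=0.89243  q=0.53111  discount=0.98660
step 7 (expiry): payoffs max(K−S,0) = 91.0767 74.4498 53.5732 27.3607 0.0000 0.0000 0.0000 0.0000
step 6: (k=6,j=0): S=72.8942, (K−S)⁺=83.2358, hold=81.1441 ⇒ V=83.2358 exercise | (k=6,j=1): S=91.5252, (K−S)⁺=64.6048, hold=62.5130 ⇒ V=64.6048 exercise | (k=6,j=2): S=114.9181, (K−S)⁺=41.2119, hold=39.1201 ⇒ V=41.2119 exercise | (k=6,j=3): S=144.2900, (K−S)⁺=11.8400, hold=12.6572 ⇒ V=12.6572 continue | (k=6,j=4): S=181.1690, (K−S)⁺=0.0000, hold=0.0000 ⇒ V=0.0000 continue | (k=6,j=5): S=227.4740, (K−S)⁺=0.0000, hold=0.0000 ⇒ V=0.0000 continue | (k=6,j=6): S=285.6140, (K−S)⁺=0.0000, hold=0.0000 ⇒ V=0.0000 continue  boundary S*=114.9181
step 5: (k=5,j=0): S=81.6802, (K−S)⁺=74.4498, hold=72.3580 ⇒ V=74.4498 exercise | (k=5,j=1): S=102.5568, (K−S)⁺=53.5732, hold=51.4814 ⇒ V=53.5732 exercise | (k=5,j=2): S=128.7693, (K−S)⁺=27.3607, hold=25.6972 ⇒ V=27.3607 exercise | (k=5,j=3): S=161.6814, (K−S)⁺=0.0000, hold=5.8553 ⇒ V=5.8553 continue | (k=5,j=4): S=203.0055, (K−S)⁺=0.0000, hold=0.0000 ⇒ V=0.0000 continue | (k=5,j=5): S=254.8916, (K−S)⁺=0.0000, hold=0.0000 ⇒ V=0.0000 continue  boundary S*=128.7693
step 4: (k=4,j=0): S=91.5252, (K−S)⁺=64.6048, hold=62.5130 ⇒ V=64.6048 exercise | (k=4,j=1): S=114.9181, (K−S)⁺=41.2119, hold=39.1201 ⇒ V=41.2119 exercise | (k=4,j=2): S=144.2900, (K−S)⁺=11.8400, hold=15.7253 ⇒ V=15.7253 continue | (k=4,j=3): S=181.1690, (K−S)⁺=0.0000, hold=2.7087 ⇒ V=2.7087 continue | (k=4,j=4): S=227.4740, (K−S)⁺=0.0000, hold=0.0000 ⇒ V=0.0000 continue  boundary S*=114.9181
step 3: (k=3,j=0): S=102.5568, (K−S)⁺=53.5732, hold=51.4814 ⇒ V=53.5732 exercise | (k=3,j=1): S=128.7693, (K−S)⁺=27.3607, hold=27.3049 ⇒ V=27.3607 exercise | (k=3,j=2): S=161.6814, (K−S)⁺=0.0000, hold=8.6940 ⇒ V=8.6940 continue | (k=3,j=3): S=203.0055, (K−S)⁺=0.0000, hold=1.2530 ⇒ V=1.2530 continue  boundary S*=128.7693
step 2: (k=2,j=0): S=114.9181, (K−S)⁺=41.2119, hold=39.1201 ⇒ V=41.2119 exercise | (k=2,j=1): S=144.2900, (K−S)⁺=11.8400, hold=17.2128 ⇒ V=17.2128 continue | (k=2,j=2): S=181.1690, (K−S)⁺=0.0000, hold=4.6785 ⇒ V=4.6785 continue  boundary S*=114.9181
step 1: (k=1,j=0): S=128.7693, (K−S)⁺=27.3607, hold=28.0843 ⇒ V=28.0843 continue | (k=1,j=1): S=161.6814, (K−S)⁺=0.0000, hold=10.4142 ⇒ V=10.4142 continue  boundary S*=-
step 0: (k=0,j=0): S=144.2900, (K−S)⁺=11.8400, hold=18.4490 ⇒ V=18.4490 continue  boundary S*=-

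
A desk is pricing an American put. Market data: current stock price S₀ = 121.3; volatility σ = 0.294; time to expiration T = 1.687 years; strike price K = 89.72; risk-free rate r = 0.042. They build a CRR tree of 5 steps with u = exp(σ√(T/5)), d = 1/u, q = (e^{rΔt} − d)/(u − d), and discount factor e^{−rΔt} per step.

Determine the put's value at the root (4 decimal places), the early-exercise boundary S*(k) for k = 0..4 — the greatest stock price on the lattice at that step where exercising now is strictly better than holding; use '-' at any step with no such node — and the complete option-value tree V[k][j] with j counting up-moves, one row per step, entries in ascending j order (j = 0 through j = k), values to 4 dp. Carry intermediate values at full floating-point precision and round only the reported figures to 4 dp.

params: Δt=0.33740 u=1.18622 d=0.84301 q=0.49899 e^(-rΔt)=0.98593
t_5 payoffs: 38.0746 17.0487 0.0000 0.0000 0.0000 0.0000
t_4: node(4,0) S=61.2629 payoff=28.4571 vs cont=27.1947 → 28.4571 [stop]  node(4,1) S=86.2043 payoff=3.5157 vs cont=8.4213 → 8.4213 [wait]  node(4,2) S=121.3000 payoff=0.0000 vs cont=0.0000 → 0.0000 [wait]  node(4,3) S=170.6839 payoff=0.0000 vs cont=0.0000 → 0.0000 [wait]  node(4,4) S=240.1731 payoff=0.0000 vs cont=0.0000 → 0.0000 [wait]  ⇒ S*(4)=61.2629
t_3: node(3,0) S=72.6713 payoff=17.0487 vs cont=18.1997 → 18.1997 [wait]  node(3,1) S=102.2574 payoff=0.0000 vs cont=4.1598 → 4.1598 [wait]  node(3,2) S=143.8887 payoff=0.0000 vs cont=0.0000 → 0.0000 [wait]  node(3,3) S=202.4690 payoff=0.0000 vs cont=0.0000 → 0.0000 [wait]  ⇒ S*(3)=-
t_2: node(2,0) S=86.2043 payoff=3.5157 vs cont=11.0363 → 11.0363 [wait]  node(2,1) S=121.3000 payoff=0.0000 vs cont=2.0547 → 2.0547 [wait]  node(2,2) S=170.6839 payoff=0.0000 vs cont=0.0000 → 0.0000 [wait]  ⇒ S*(2)=-
t_1: node(1,0) S=102.2574 payoff=0.0000 vs cont=6.4624 → 6.4624 [wait]  node(1,1) S=143.8887 payoff=0.0000 vs cont=1.0150 → 1.0150 [wait]  ⇒ S*(1)=-
t_0: node(0,0) S=121.3000 payoff=0.0000 vs cont=3.6915 → 3.6915 [wait]  ⇒ S*(0)=-

price = 3.6915
boundary = - - - - 61.2629
tree:
3.6915
6.4624 1.0150
11.0363 2.0547 0.0000
18.1997 4.1598 0.0000 0.0000
28.4571 8.4213 0.0000 0.0000 0.0000
38.0746 17.0487 0.0000 0.0000 0.0000 0.0000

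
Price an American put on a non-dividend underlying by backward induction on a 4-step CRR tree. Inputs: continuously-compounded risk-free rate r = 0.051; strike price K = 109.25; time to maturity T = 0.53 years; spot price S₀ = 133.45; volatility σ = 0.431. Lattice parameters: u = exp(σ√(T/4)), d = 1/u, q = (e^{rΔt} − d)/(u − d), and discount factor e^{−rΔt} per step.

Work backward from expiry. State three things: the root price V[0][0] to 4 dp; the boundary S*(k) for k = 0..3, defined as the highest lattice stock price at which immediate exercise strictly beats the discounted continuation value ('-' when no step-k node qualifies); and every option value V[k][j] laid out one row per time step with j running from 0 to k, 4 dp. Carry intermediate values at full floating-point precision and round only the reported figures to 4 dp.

Δt=0.13250, u=1.16986, d=0.85480, q=0.48238, disc=e^(-rΔt)=0.99327
k=4 terminal: V=max(K-S,0) → 38.0010 11.7401 0.0000 0.0000 0.0000
k=3: j=0 S=83.3516 intr=25.8984 cont=25.1626 V=25.8984[EX]; j=1 S=114.0732 intr=0.0000 cont=6.0360 V=6.0360[hold]; j=2 S=156.1182 intr=0.0000 cont=0.0000 V=0.0000[hold]; j=3 S=213.6600 intr=0.0000 cont=0.0000 V=0.0000[hold]  S*(3)=83.3516
k=2: j=0 S=97.5099 intr=11.7401 cont=16.2073 V=16.2073[hold]; j=1 S=133.4500 intr=0.0000 cont=3.1033 V=3.1033[hold]; j=2 S=182.6368 intr=0.0000 cont=0.0000 V=0.0000[hold]  S*(2)=-
k=1: j=0 S=114.0732 intr=0.0000 cont=9.8196 V=9.8196[hold]; j=1 S=156.1182 intr=0.0000 cont=1.5955 V=1.5955[hold]  S*(1)=-
k=0: j=0 S=133.4500 intr=0.0000 cont=5.8131 V=5.8131[hold]  S*(0)=-

price = 5.8131
boundary = - - - 83.3516
tree:
5.8131
9.8196 1.5955
16.2073 3.1033 0.0000
25.8984 6.0360 0.0000 0.0000
38.0010 11.7401 0.0000 0.0000 0.0000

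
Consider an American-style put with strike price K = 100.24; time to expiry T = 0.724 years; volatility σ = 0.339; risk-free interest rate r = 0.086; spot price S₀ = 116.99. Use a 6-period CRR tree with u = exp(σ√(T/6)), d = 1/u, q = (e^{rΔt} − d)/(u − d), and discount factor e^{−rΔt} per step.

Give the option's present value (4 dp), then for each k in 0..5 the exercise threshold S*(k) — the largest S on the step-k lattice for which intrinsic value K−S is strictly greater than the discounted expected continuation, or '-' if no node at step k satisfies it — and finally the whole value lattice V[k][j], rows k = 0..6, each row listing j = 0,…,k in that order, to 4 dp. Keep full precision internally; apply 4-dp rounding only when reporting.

params: Δt=0.12067 u=1.12497 d=0.88891 q=0.51478 e^(-rΔt)=0.98968
t_6 payoffs: 42.5239 27.1966 7.7990 0.0000 0.0000 0.0000 0.0000
t_5: node(5,0) S=64.9290 payoff=35.3110 vs cont=34.2761 → 35.3110 [stop]  node(5,1) S=82.1718 payoff=18.0682 vs cont=17.0334 → 18.0682 [stop]  node(5,2) S=103.9936 payoff=0.0000 vs cont=3.7451 → 3.7451 [wait]  node(5,3) S=131.6106 payoff=0.0000 vs cont=0.0000 → 0.0000 [wait]  node(5,4) S=166.5615 payoff=0.0000 vs cont=0.0000 → 0.0000 [wait]  node(5,5) S=210.7942 payoff=0.0000 vs cont=0.0000 → 0.0000 [wait]  ⇒ S*(5)=82.1718
t_4: node(4,0) S=73.0434 payoff=27.1966 vs cont=26.1618 → 27.1966 [stop]  node(4,1) S=92.4410 payoff=7.7990 vs cont=10.5845 → 10.5845 [wait]  node(4,2) S=116.9900 payoff=0.0000 vs cont=1.7984 → 1.7984 [wait]  node(4,3) S=148.0583 payoff=0.0000 vs cont=0.0000 → 0.0000 [wait]  node(4,4) S=187.3772 payoff=0.0000 vs cont=0.0000 → 0.0000 [wait]  ⇒ S*(4)=73.0434
t_3: node(3,0) S=82.1718 payoff=18.0682 vs cont=18.4525 → 18.4525 [wait]  node(3,1) S=103.9936 payoff=0.0000 vs cont=5.9990 → 5.9990 [wait]  node(3,2) S=131.6106 payoff=0.0000 vs cont=0.8636 → 0.8636 [wait]  node(3,3) S=166.5615 payoff=0.0000 vs cont=0.0000 → 0.0000 [wait]  ⇒ S*(3)=-
t_2: node(2,0) S=92.4410 payoff=7.7990 vs cont=11.9173 → 11.9173 [wait]  node(2,1) S=116.9900 payoff=0.0000 vs cont=3.3208 → 3.3208 [wait]  node(2,2) S=148.0583 payoff=0.0000 vs cont=0.4147 → 0.4147 [wait]  ⇒ S*(2)=-
t_1: node(1,0) S=103.9936 payoff=0.0000 vs cont=7.4146 → 7.4146 [wait]  node(1,1) S=131.6106 payoff=0.0000 vs cont=1.8059 → 1.8059 [wait]  ⇒ S*(1)=-
t_0: node(0,0) S=116.9900 payoff=0.0000 vs cont=4.4806 → 4.4806 [wait]  ⇒ S*(0)=-

price = 4.4806
boundary = - - - - 73.0434 82.1718
tree:
4.4806
7.4146 1.8059
11.9173 3.3208 0.4147
18.4525 5.9990 0.8636 0.0000
27.1966 10.5845 1.7984 0.0000 0.0000
35.3110 18.0682 3.7451 0.0000 0.0000 0.0000
42.5239 27.1966 7.7990 0.0000 0.0000 0.0000 0.0000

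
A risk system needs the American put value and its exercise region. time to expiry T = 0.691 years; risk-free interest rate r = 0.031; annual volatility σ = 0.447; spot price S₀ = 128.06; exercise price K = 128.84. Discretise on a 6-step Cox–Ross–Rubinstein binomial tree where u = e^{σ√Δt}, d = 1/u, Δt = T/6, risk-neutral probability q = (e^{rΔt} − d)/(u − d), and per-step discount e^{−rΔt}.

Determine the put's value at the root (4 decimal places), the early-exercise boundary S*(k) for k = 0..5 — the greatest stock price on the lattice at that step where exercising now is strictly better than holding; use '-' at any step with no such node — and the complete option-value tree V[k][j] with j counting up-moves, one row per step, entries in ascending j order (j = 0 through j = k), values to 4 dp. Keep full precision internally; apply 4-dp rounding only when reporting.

params: Δt=0.11517 u=1.16381 d=0.85925 q=0.47389 e^(-rΔt)=0.99644
t_6 payoffs: 77.3015 59.0340 34.2919 0.7800 0.0000 0.0000 0.0000
t_5: node(5,0) S=59.9808 payoff=68.8592 vs cont=68.4000 → 68.8592 [stop]  node(5,1) S=81.2405 payoff=47.5995 vs cont=47.1403 → 47.5995 [stop]  node(5,2) S=110.0356 payoff=18.8044 vs cont=18.3452 → 18.8044 [stop]  node(5,3) S=149.0369 payoff=0.0000 vs cont=0.4089 → 0.4089 [wait]  node(5,4) S=201.8618 payoff=0.0000 vs cont=0.0000 → 0.0000 [wait]  node(5,5) S=273.4102 payoff=0.0000 vs cont=0.0000 → 0.0000 [wait]  ⇒ S*(5)=110.0356
t_4: node(4,0) S=69.8060 payoff=59.0340 vs cont=58.5749 → 59.0340 [stop]  node(4,1) S=94.5481 payoff=34.2919 vs cont=33.8327 → 34.2919 [stop]  node(4,2) S=128.0600 payoff=0.7800 vs cont=10.0510 → 10.0510 [wait]  node(4,3) S=173.4499 payoff=0.0000 vs cont=0.2144 → 0.2144 [wait]  node(4,4) S=234.9278 payoff=0.0000 vs cont=0.0000 → 0.0000 [wait]  ⇒ S*(4)=94.5481
t_3: node(3,0) S=81.2405 payoff=47.5995 vs cont=47.1403 → 47.5995 [stop]  node(3,1) S=110.0356 payoff=18.8044 vs cont=22.7230 → 22.7230 [wait]  node(3,2) S=149.0369 payoff=0.0000 vs cont=5.3703 → 5.3703 [wait]  node(3,3) S=201.8618 payoff=0.0000 vs cont=0.1124 → 0.1124 [wait]  ⇒ S*(3)=81.2405
t_2: node(2,0) S=94.5481 payoff=34.2919 vs cont=35.6831 → 35.6831 [wait]  node(2,1) S=128.0600 payoff=0.7800 vs cont=14.4480 → 14.4480 [wait]  node(2,2) S=173.4499 payoff=0.0000 vs cont=2.8683 → 2.8683 [wait]  ⇒ S*(2)=-
t_1: node(1,0) S=110.0356 payoff=18.8044 vs cont=25.5286 → 25.5286 [wait]  node(1,1) S=149.0369 payoff=0.0000 vs cont=8.9286 → 8.9286 [wait]  ⇒ S*(1)=-
t_0: node(0,0) S=128.0600 payoff=0.7800 vs cont=17.5990 → 17.5990 [wait]  ⇒ S*(0)=-

price = 17.5990
boundary = - - - 81.2405 94.5481 110.0356
tree:
17.5990
25.5286 8.9286
35.6831 14.4480 2.8683
47.5995 22.7230 5.3703 0.1124
59.0340 34.2919 10.0510 0.2144 0.0000
68.8592 47.5995 18.8044 0.4089 0.0000 0.0000
77.3015 59.0340 34.2919 0.7800 0.0000 0.0000 0.0000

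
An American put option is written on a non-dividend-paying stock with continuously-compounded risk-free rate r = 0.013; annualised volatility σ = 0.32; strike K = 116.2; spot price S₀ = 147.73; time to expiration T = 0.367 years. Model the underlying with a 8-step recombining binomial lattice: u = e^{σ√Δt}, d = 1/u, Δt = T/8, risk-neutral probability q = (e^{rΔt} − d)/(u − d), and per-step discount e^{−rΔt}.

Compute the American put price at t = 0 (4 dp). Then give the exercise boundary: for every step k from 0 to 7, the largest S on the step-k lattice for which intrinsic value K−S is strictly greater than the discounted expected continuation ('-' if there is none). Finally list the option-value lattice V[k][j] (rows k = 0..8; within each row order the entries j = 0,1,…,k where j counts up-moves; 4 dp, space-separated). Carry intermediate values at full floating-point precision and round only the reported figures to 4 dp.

price = 1.2821
boundary = - - - - - - 97.9201 104.8668
tree:
1.2821
2.1110 0.4114
3.4201 0.7357 0.0705
5.4340 1.3048 0.1376 0.0000
8.4268 2.2909 0.2686 0.0000 0.0000
12.6691 3.9723 0.5241 0.0000 0.0000 0.0000
18.2799 6.7796 1.0226 0.0000 0.0000 0.0000 0.0000
24.7664 11.3332 1.9954 0.0000 0.0000 0.0000 0.0000 0.0000
30.8232 18.2799 3.8937 0.0000 0.0000 0.0000 0.0000 0.0000 0.0000

params: Δt=0.04587 u=1.07094 d=0.93376 q=0.48722 e^(-rΔt)=0.99940
t_8 payoffs: 30.8232 18.2799 3.8937 0.0000 0.0000 0.0000 0.0000 0.0000 0.0000
t_7: node(7,0) S=91.4336 payoff=24.7664 vs cont=24.6971 → 24.7664 [stop]  node(7,1) S=104.8668 payoff=11.3332 vs cont=11.2639 → 11.3332 [stop]  node(7,2) S=120.2736 payoff=0.0000 vs cont=1.9954 → 1.9954 [wait]  node(7,3) S=137.9439 payoff=0.0000 vs cont=0.0000 → 0.0000 [wait]  node(7,4) S=158.2103 payoff=0.0000 vs cont=0.0000 → 0.0000 [wait]  node(7,5) S=181.4542 payoff=0.0000 vs cont=0.0000 → 0.0000 [wait]  node(7,6) S=208.1131 payoff=0.0000 vs cont=0.0000 → 0.0000 [wait]  node(7,7) S=238.6885 payoff=0.0000 vs cont=0.0000 → 0.0000 [wait]  ⇒ S*(7)=104.8668
t_6: node(6,0) S=97.9201 payoff=18.2799 vs cont=18.2106 → 18.2799 [stop]  node(6,1) S=112.3063 payoff=3.8937 vs cont=6.7796 → 6.7796 [wait]  node(6,2) S=128.8061 payoff=0.0000 vs cont=1.0226 → 1.0226 [wait]  node(6,3) S=147.7300 payoff=0.0000 vs cont=0.0000 → 0.0000 [wait]  node(6,4) S=169.4342 payoff=0.0000 vs cont=0.0000 → 0.0000 [wait]  node(6,5) S=194.3270 payoff=0.0000 vs cont=0.0000 → 0.0000 [wait]  node(6,6) S=222.8771 payoff=0.0000 vs cont=0.0000 → 0.0000 [wait]  ⇒ S*(6)=97.9201
t_5: node(5,0) S=104.8668 payoff=11.3332 vs cont=12.6691 → 12.6691 [wait]  node(5,1) S=120.2736 payoff=0.0000 vs cont=3.9723 → 3.9723 [wait]  node(5,2) S=137.9439 payoff=0.0000 vs cont=0.5241 → 0.5241 [wait]  node(5,3) S=158.2103 payoff=0.0000 vs cont=0.0000 → 0.0000 [wait]  node(5,4) S=181.4542 payoff=0.0000 vs cont=0.0000 → 0.0000 [wait]  node(5,5) S=208.1131 payoff=0.0000 vs cont=0.0000 → 0.0000 [wait]  ⇒ S*(5)=-
t_4: node(4,0) S=112.3063 payoff=3.8937 vs cont=8.4268 → 8.4268 [wait]  node(4,1) S=128.8061 payoff=0.0000 vs cont=2.2909 → 2.2909 [wait]  node(4,2) S=147.7300 payoff=0.0000 vs cont=0.2686 → 0.2686 [wait]  node(4,3) S=169.4342 payoff=0.0000 vs cont=0.0000 → 0.0000 [wait]  node(4,4) S=194.3270 payoff=0.0000 vs cont=0.0000 → 0.0000 [wait]  ⇒ S*(4)=-
t_3: node(3,0) S=120.2736 payoff=0.0000 vs cont=5.4340 → 5.4340 [wait]  node(3,1) S=137.9439 payoff=0.0000 vs cont=1.3048 → 1.3048 [wait]  node(3,2) S=158.2103 payoff=0.0000 vs cont=0.1376 → 0.1376 [wait]  node(3,3) S=181.4542 payoff=0.0000 vs cont=0.0000 → 0.0000 [wait]  ⇒ S*(3)=-
t_2: node(2,0) S=128.8061 payoff=0.0000 vs cont=3.4201 → 3.4201 [wait]  node(2,1) S=147.7300 payoff=0.0000 vs cont=0.7357 → 0.7357 [wait]  node(2,2) S=169.4342 payoff=0.0000 vs cont=0.0705 → 0.0705 [wait]  ⇒ S*(2)=-
t_1: node(1,0) S=137.9439 payoff=0.0000 vs cont=2.1110 → 2.1110 [wait]  node(1,1) S=158.2103 payoff=0.0000 vs cont=0.4114 → 0.4114 [wait]  ⇒ S*(1)=-
t_0: node(0,0) S=147.7300 payoff=0.0000 vs cont=1.2821 → 1.2821 [wait]  ⇒ S*(0)=-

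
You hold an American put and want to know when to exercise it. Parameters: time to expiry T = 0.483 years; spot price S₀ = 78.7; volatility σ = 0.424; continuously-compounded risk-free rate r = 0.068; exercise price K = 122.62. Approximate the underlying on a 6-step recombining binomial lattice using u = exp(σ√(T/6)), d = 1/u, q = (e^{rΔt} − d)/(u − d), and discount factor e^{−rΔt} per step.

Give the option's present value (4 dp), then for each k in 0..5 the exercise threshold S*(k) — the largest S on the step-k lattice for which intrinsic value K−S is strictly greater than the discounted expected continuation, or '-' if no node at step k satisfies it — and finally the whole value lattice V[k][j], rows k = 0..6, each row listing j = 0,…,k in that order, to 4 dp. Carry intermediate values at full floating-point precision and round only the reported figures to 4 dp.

price = 43.9200
boundary = 78.7000 69.7797 78.7000 88.7606 78.7000 88.7606
tree:
43.9200
52.8403 33.9471
60.7495 43.9200 24.0576
67.7622 52.8403 33.8594 14.2342
73.9801 60.7495 43.9200 22.6482 5.7302
79.4932 67.7622 52.8403 33.8594 11.3579 0.0000
84.3814 73.9801 60.7495 43.9200 22.5127 0.0000 0.0000

params: Δt=0.08050 u=1.12783 d=0.88665 q=0.49272 e^(-rΔt)=0.99454
t_6 payoffs: 84.3814 73.9801 60.7495 43.9200 22.5127 0.0000 0.0000
t_5: node(5,0) S=43.1268 payoff=79.4932 vs cont=78.8238 → 79.4932 [stop]  node(5,1) S=54.8578 payoff=67.7622 vs cont=67.0928 → 67.7622 [stop]  node(5,2) S=69.7797 payoff=52.8403 vs cont=52.1709 → 52.8403 [stop]  node(5,3) S=88.7606 payoff=33.8594 vs cont=33.1900 → 33.8594 [stop]  node(5,4) S=112.9044 payoff=9.7156 vs cont=11.3579 → 11.3579 [wait]  node(5,5) S=143.6156 payoff=0.0000 vs cont=0.0000 → 0.0000 [wait]  ⇒ S*(5)=88.7606
t_4: node(4,0) S=48.6399 payoff=73.9801 vs cont=73.3107 → 73.9801 [stop]  node(4,1) S=61.8705 payoff=60.7495 vs cont=60.0801 → 60.7495 [stop]  node(4,2) S=78.7000 payoff=43.9200 vs cont=43.2506 → 43.9200 [stop]  node(4,3) S=100.1073 payoff=22.5127 vs cont=22.6482 → 22.6482 [wait]  node(4,4) S=127.3375 payoff=0.0000 vs cont=5.7302 → 5.7302 [wait]  ⇒ S*(4)=78.7000
t_3: node(3,0) S=54.8578 payoff=67.7622 vs cont=67.0928 → 67.7622 [stop]  node(3,1) S=69.7797 payoff=52.8403 vs cont=52.1709 → 52.8403 [stop]  node(3,2) S=88.7606 payoff=33.8594 vs cont=33.2564 → 33.8594 [stop]  node(3,3) S=112.9044 payoff=9.7156 vs cont=14.2342 → 14.2342 [wait]  ⇒ S*(3)=88.7606
t_2: node(2,0) S=61.8705 payoff=60.7495 vs cont=60.0801 → 60.7495 [stop]  node(2,1) S=78.7000 payoff=43.9200 vs cont=43.2506 → 43.9200 [stop]  node(2,2) S=100.1073 payoff=22.5127 vs cont=24.0576 → 24.0576 [wait]  ⇒ S*(2)=78.7000
t_1: node(1,0) S=69.7797 payoff=52.8403 vs cont=52.1709 → 52.8403 [stop]  node(1,1) S=88.7606 payoff=33.8594 vs cont=33.9471 → 33.9471 [wait]  ⇒ S*(1)=69.7797
t_0: node(0,0) S=78.7000 payoff=43.9200 vs cont=43.2936 → 43.9200 [stop]  ⇒ S*(0)=78.7000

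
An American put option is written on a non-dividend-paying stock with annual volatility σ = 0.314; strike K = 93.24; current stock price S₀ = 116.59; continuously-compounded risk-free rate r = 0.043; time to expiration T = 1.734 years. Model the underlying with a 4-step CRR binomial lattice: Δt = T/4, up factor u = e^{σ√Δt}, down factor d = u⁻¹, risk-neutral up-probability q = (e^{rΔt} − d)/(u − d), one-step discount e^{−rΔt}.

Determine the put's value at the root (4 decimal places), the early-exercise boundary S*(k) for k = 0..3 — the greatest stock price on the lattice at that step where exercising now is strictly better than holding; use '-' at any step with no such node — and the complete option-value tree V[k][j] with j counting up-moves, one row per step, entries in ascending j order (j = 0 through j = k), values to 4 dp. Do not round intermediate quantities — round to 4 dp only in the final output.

params: Δt=0.43350 u=1.22966 d=0.81323 q=0.49368 e^(-rΔt)=0.98153
t_4 payoffs: 42.2462 16.1338 0.0000 0.0000 0.0000
t_3: node(3,0) S=62.7052 payoff=30.5348 vs cont=28.8129 → 30.5348 [stop]  node(3,1) S=94.8146 payoff=0.0000 vs cont=8.0180 → 8.0180 [wait]  node(3,2) S=143.3664 payoff=0.0000 vs cont=0.0000 → 0.0000 [wait]  node(3,3) S=216.7800 payoff=0.0000 vs cont=0.0000 → 0.0000 [wait]  ⇒ S*(3)=62.7052
t_2: node(2,0) S=77.1062 payoff=16.1338 vs cont=19.0601 → 19.0601 [wait]  node(2,1) S=116.5900 payoff=0.0000 vs cont=3.9847 → 3.9847 [wait]  node(2,2) S=176.2923 payoff=0.0000 vs cont=0.0000 → 0.0000 [wait]  ⇒ S*(2)=-
t_1: node(1,0) S=94.8146 payoff=0.0000 vs cont=11.4031 → 11.4031 [wait]  node(1,1) S=143.3664 payoff=0.0000 vs cont=1.9803 → 1.9803 [wait]  ⇒ S*(1)=-
t_0: node(0,0) S=116.5900 payoff=0.0000 vs cont=6.6265 → 6.6265 [wait]  ⇒ S*(0)=-

price = 6.6265
boundary = - - - 62.7052
tree:
6.6265
11.4031 1.9803
19.0601 3.9847 0.0000
30.5348 8.0180 0.0000 0.0000
42.2462 16.1338 0.0000 0.0000 0.0000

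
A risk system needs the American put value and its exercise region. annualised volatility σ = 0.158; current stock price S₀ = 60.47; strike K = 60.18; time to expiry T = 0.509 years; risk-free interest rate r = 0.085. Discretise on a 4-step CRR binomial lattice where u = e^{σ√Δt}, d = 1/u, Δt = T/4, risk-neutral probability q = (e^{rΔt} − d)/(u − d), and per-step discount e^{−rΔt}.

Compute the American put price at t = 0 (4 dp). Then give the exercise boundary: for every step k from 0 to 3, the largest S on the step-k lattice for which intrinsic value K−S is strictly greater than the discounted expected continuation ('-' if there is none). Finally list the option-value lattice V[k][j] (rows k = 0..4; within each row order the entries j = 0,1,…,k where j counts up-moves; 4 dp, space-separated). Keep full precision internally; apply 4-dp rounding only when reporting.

params: Δt=0.12725 u=1.05798 d=0.94520 q=0.58234 e^(-rΔt)=0.98924
t_4 payoffs: 11.9153 6.1563 0.0000 0.0000 0.0000
t_3: node(3,0) S=51.0631 payoff=9.1169 vs cont=8.4695 → 9.1169 [stop]  node(3,1) S=57.1561 payoff=3.0239 vs cont=2.5436 → 3.0239 [stop]  node(3,2) S=63.9761 payoff=0.0000 vs cont=0.0000 → 0.0000 [wait]  node(3,3) S=71.6099 payoff=0.0000 vs cont=0.0000 → 0.0000 [wait]  ⇒ S*(3)=57.1561
t_2: node(2,0) S=54.0237 payoff=6.1563 vs cont=5.5089 → 6.1563 [stop]  node(2,1) S=60.4700 payoff=0.0000 vs cont=1.2494 → 1.2494 [wait]  node(2,2) S=67.6855 payoff=0.0000 vs cont=0.0000 → 0.0000 [wait]  ⇒ S*(2)=54.0237
t_1: node(1,0) S=57.1561 payoff=3.0239 vs cont=3.2633 → 3.2633 [wait]  node(1,1) S=63.9761 payoff=0.0000 vs cont=0.5162 → 0.5162 [wait]  ⇒ S*(1)=-
t_0: node(0,0) S=60.4700 payoff=0.0000 vs cont=1.6457 → 1.6457 [wait]  ⇒ S*(0)=-

price = 1.6457
boundary = - - 54.0237 57.1561
tree:
1.6457
3.2633 0.5162
6.1563 1.2494 0.0000
9.1169 3.0239 0.0000 0.0000
11.9153 6.1563 0.0000 0.0000 0.0000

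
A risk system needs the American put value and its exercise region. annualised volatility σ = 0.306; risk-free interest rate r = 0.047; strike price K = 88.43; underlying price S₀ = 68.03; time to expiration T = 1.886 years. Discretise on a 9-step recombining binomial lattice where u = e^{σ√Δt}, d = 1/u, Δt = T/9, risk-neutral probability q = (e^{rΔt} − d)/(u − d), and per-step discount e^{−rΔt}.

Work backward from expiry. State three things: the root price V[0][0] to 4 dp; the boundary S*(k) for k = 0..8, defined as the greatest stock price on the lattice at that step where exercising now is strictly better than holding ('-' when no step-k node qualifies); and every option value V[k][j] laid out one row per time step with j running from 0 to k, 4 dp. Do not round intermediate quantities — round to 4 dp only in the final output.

price = 22.3981
boundary = - 59.1378 51.4079 59.1378 51.4079 59.1378 51.4079 59.1378 68.0300
tree:
22.3981
29.2922 15.9542
37.0221 21.9604 10.2696
43.7416 29.2922 15.0705 5.6768
49.5828 37.0221 21.4080 9.0376 2.4317
54.6605 43.7416 29.2922 13.9553 4.3035 0.6099
59.0745 49.5828 37.0221 20.7307 7.4629 1.2325 0.0000
62.9116 54.6605 43.7416 29.2922 12.5880 2.4906 0.0000 0.0000
66.2471 59.0745 49.5828 37.0221 20.4000 5.0330 0.0000 0.0000 0.0000
69.1466 62.9116 54.6605 43.7416 29.2922 10.1707 0.0000 0.0000 0.0000 0.0000

Δt=0.20956  u=1.15036  d=0.86929  q=0.50025  discount=0.99020
step 9 (expiry): payoffs max(K−S,0) = 69.1466 62.9116 54.6605 43.7416 29.2922 10.1707 0.0000 0.0000 0.0000 0.0000
step 8: (k=8,j=0): S=22.1829, (K−S)⁺=66.2471, hold=65.3804 ⇒ V=66.2471 exercise | (k=8,j=1): S=29.3555, (K−S)⁺=59.0745, hold=58.2079 ⇒ V=59.0745 exercise | (k=8,j=2): S=38.8472, (K−S)⁺=49.5828, hold=48.7161 ⇒ V=49.5828 exercise | (k=8,j=3): S=51.4079, (K−S)⁺=37.0221, hold=36.1554 ⇒ V=37.0221 exercise | (k=8,j=4): S=68.0300, (K−S)⁺=20.4000, hold=19.5333 ⇒ V=20.4000 exercise | (k=8,j=5): S=90.0266, (K−S)⁺=0.0000, hold=5.0330 ⇒ V=5.0330 continue | (k=8,j=6): S=119.1356, (K−S)⁺=0.0000, hold=0.0000 ⇒ V=0.0000 continue | (k=8,j=7): S=157.6565, (K−S)⁺=0.0000, hold=0.0000 ⇒ V=0.0000 continue | (k=8,j=8): S=208.6328, (K−S)⁺=0.0000, hold=0.0000 ⇒ V=0.0000 continue  boundary S*=68.0300
step 7: (k=7,j=0): S=25.5184, (K−S)⁺=62.9116, hold=62.0449 ⇒ V=62.9116 exercise | (k=7,j=1): S=33.7695, (K−S)⁺=54.6605, hold=53.7939 ⇒ V=54.6605 exercise | (k=7,j=2): S=44.6884, (K−S)⁺=43.7416, hold=42.8749 ⇒ V=43.7416 exercise | (k=7,j=3): S=59.1378, (K−S)⁺=29.2922, hold=28.4255 ⇒ V=29.2922 exercise | (k=7,j=4): S=78.2593, (K−S)⁺=10.1707, hold=12.5880 ⇒ V=12.5880 continue | (k=7,j=5): S=103.5634, (K−S)⁺=0.0000, hold=2.4906 ⇒ V=2.4906 continue | (k=7,j=6): S=137.0493, (K−S)⁺=0.0000, hold=0.0000 ⇒ V=0.0000 continue | (k=7,j=7): S=181.3624, (K−S)⁺=0.0000, hold=0.0000 ⇒ V=0.0000 continue  boundary S*=59.1378
step 6: (k=6,j=0): S=29.3555, (K−S)⁺=59.0745, hold=58.2079 ⇒ V=59.0745 exercise | (k=6,j=1): S=38.8472, (K−S)⁺=49.5828, hold=48.7161 ⇒ V=49.5828 exercise | (k=6,j=2): S=51.4079, (K−S)⁺=37.0221, hold=36.1554 ⇒ V=37.0221 exercise | (k=6,j=3): S=68.0300, (K−S)⁺=20.4000, hold=20.7307 ⇒ V=20.7307 continue | (k=6,j=4): S=90.0266, (K−S)⁺=0.0000, hold=7.4629 ⇒ V=7.4629 continue | (k=6,j=5): S=119.1356, (K−S)⁺=0.0000, hold=1.2325 ⇒ V=1.2325 continue | (k=6,j=6): S=157.6565, (K−S)⁺=0.0000, hold=0.0000 ⇒ V=0.0000 continue  boundary S*=51.4079
step 5: (k=5,j=0): S=33.7695, (K−S)⁺=54.6605, hold=53.7939 ⇒ V=54.6605 exercise | (k=5,j=1): S=44.6884, (K−S)⁺=43.7416, hold=42.8749 ⇒ V=43.7416 exercise | (k=5,j=2): S=59.1378, (K−S)⁺=29.2922, hold=28.5893 ⇒ V=29.2922 exercise | (k=5,j=3): S=78.2593, (K−S)⁺=10.1707, hold=13.9553 ⇒ V=13.9553 continue | (k=5,j=4): S=103.5634, (K−S)⁺=0.0000, hold=4.3035 ⇒ V=4.3035 continue | (k=5,j=5): S=137.0493, (K−S)⁺=0.0000, hold=0.6099 ⇒ V=0.6099 continue  boundary S*=59.1378
step 4: (k=4,j=0): S=38.8472, (K−S)⁺=49.5828, hold=48.7161 ⇒ V=49.5828 exercise | (k=4,j=1): S=51.4079, (K−S)⁺=37.0221, hold=36.1554 ⇒ V=37.0221 exercise | (k=4,j=2): S=68.0300, (K−S)⁺=20.4000, hold=21.4080 ⇒ V=21.4080 continue | (k=4,j=3): S=90.0266, (K−S)⁺=0.0000, hold=9.0376 ⇒ V=9.0376 continue | (k=4,j=4): S=119.1356, (K−S)⁺=0.0000, hold=2.4317 ⇒ V=2.4317 continue  boundary S*=51.4079
step 3: (k=3,j=0): S=44.6884, (K−S)⁺=43.7416, hold=42.8749 ⇒ V=43.7416 exercise | (k=3,j=1): S=59.1378, (K−S)⁺=29.2922, hold=28.9248 ⇒ V=29.2922 exercise | (k=3,j=2): S=78.2593, (K−S)⁺=10.1707, hold=15.0705 ⇒ V=15.0705 continue | (k=3,j=3): S=103.5634, (K−S)⁺=0.0000, hold=5.6768 ⇒ V=5.6768 continue  boundary S*=59.1378
step 2: (k=2,j=0): S=51.4079, (K−S)⁺=37.0221, hold=36.1554 ⇒ V=37.0221 exercise | (k=2,j=1): S=68.0300, (K−S)⁺=20.4000, hold=21.9604 ⇒ V=21.9604 continue | (k=2,j=2): S=90.0266, (K−S)⁺=0.0000, hold=10.2696 ⇒ V=10.2696 continue  boundary S*=51.4079
step 1: (k=1,j=0): S=59.1378, (K−S)⁺=29.2922, hold=29.1985 ⇒ V=29.2922 exercise | (k=1,j=1): S=78.2593, (K−S)⁺=10.1707, hold=15.9542 ⇒ V=15.9542 continue  boundary S*=59.1378
step 0: (k=0,j=0): S=68.0300, (K−S)⁺=20.4000, hold=22.3981 ⇒ V=22.3981 continue  boundary S*=-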